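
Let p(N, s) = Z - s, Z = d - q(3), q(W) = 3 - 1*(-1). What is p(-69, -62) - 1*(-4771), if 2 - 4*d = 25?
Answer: 19293/4 ≈ 4823.3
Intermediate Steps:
d = -23/4 (d = 1/2 - 1/4*25 = 1/2 - 25/4 = -23/4 ≈ -5.7500)
q(W) = 4 (q(W) = 3 + 1 = 4)
Z = -39/4 (Z = -23/4 - 1*4 = -23/4 - 4 = -39/4 ≈ -9.7500)
p(N, s) = -39/4 - s
p(-69, -62) - 1*(-4771) = (-39/4 - 1*(-62)) - 1*(-4771) = (-39/4 + 62) + 4771 = 209/4 + 4771 = 19293/4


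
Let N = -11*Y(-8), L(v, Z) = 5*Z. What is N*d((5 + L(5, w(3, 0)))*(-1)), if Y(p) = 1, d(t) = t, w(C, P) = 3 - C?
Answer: 55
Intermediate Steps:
N = -11 (N = -11*1 = -11)
N*d((5 + L(5, w(3, 0)))*(-1)) = -11*(5 + 5*(3 - 1*3))*(-1) = -11*(5 + 5*(3 - 3))*(-1) = -11*(5 + 5*0)*(-1) = -11*(5 + 0)*(-1) = -55*(-1) = -11*(-5) = 55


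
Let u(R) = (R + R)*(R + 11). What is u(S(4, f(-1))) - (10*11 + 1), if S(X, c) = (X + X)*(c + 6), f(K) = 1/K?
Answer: 3969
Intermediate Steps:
S(X, c) = 2*X*(6 + c) (S(X, c) = (2*X)*(6 + c) = 2*X*(6 + c))
u(R) = 2*R*(11 + R) (u(R) = (2*R)*(11 + R) = 2*R*(11 + R))
u(S(4, f(-1))) - (10*11 + 1) = 2*(2*4*(6 + 1/(-1)))*(11 + 2*4*(6 + 1/(-1))) - (10*11 + 1) = 2*(2*4*(6 - 1))*(11 + 2*4*(6 - 1)) - (110 + 1) = 2*(2*4*5)*(11 + 2*4*5) - 1*111 = 2*40*(11 + 40) - 111 = 2*40*51 - 111 = 4080 - 111 = 3969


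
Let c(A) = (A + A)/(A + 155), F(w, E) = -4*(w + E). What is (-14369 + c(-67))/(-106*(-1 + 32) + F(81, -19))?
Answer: 632303/155496 ≈ 4.0664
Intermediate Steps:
F(w, E) = -4*E - 4*w (F(w, E) = -4*(E + w) = -4*E - 4*w)
c(A) = 2*A/(155 + A) (c(A) = (2*A)/(155 + A) = 2*A/(155 + A))
(-14369 + c(-67))/(-106*(-1 + 32) + F(81, -19)) = (-14369 + 2*(-67)/(155 - 67))/(-106*(-1 + 32) + (-4*(-19) - 4*81)) = (-14369 + 2*(-67)/88)/(-106*31 + (76 - 324)) = (-14369 + 2*(-67)*(1/88))/(-3286 - 248) = (-14369 - 67/44)/(-3534) = -632303/44*(-1/3534) = 632303/155496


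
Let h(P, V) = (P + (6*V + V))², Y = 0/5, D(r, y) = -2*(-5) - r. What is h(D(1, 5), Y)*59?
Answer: 4779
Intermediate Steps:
D(r, y) = 10 - r
Y = 0 (Y = 0*(⅕) = 0)
h(P, V) = (P + 7*V)²
h(D(1, 5), Y)*59 = ((10 - 1*1) + 7*0)²*59 = ((10 - 1) + 0)²*59 = (9 + 0)²*59 = 9²*59 = 81*59 = 4779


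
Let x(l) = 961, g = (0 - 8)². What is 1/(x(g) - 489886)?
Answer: -1/488925 ≈ -2.0453e-6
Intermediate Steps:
g = 64 (g = (-8)² = 64)
1/(x(g) - 489886) = 1/(961 - 489886) = 1/(-488925) = -1/488925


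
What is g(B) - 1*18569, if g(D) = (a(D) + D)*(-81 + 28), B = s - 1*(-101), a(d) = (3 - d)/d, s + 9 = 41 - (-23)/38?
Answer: -4938571649/192926 ≈ -25598.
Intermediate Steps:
s = 1239/38 (s = -9 + (41 - (-23)/38) = -9 + (41 - 1*(-23/38)) = -9 + (41 + 23/38) = -9 + 1581/38 = 1239/38 ≈ 32.605)
a(d) = (3 - d)/d
B = 5077/38 (B = 1239/38 - 1*(-101) = 1239/38 + 101 = 5077/38 ≈ 133.61)
g(D) = -53*D - 53*(3 - D)/D (g(D) = ((3 - D)/D + D)*(-81 + 28) = (D + (3 - D)/D)*(-53) = -53*D - 53*(3 - D)/D)
g(B) - 1*18569 = (53 - 159/5077/38 - 53*5077/38) - 1*18569 = (53 - 159*38/5077 - 269081/38) - 18569 = (53 - 6042/5077 - 269081/38) - 18569 = -1356128755/192926 - 18569 = -4938571649/192926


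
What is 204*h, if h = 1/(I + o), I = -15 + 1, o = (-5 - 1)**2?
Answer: 102/11 ≈ 9.2727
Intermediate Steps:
o = 36 (o = (-6)**2 = 36)
I = -14
h = 1/22 (h = 1/(-14 + 36) = 1/22 ≈ 0.045455)
204*h = 204*(1/22) = 102/11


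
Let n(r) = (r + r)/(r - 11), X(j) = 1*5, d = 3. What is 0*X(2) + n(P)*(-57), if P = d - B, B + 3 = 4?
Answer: 76/3 ≈ 25.333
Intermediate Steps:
X(j) = 5
B = 1 (B = -3 + 4 = 1)
P = 2 (P = 3 - 1*1 = 3 - 1 = 2)
n(r) = 2*r/(-11 + r) (n(r) = (2*r)/(-11 + r) = 2*r/(-11 + r))
0*X(2) + n(P)*(-57) = 0*5 + (2*2/(-11 + 2))*(-57) = 0 + (2*2/(-9))*(-57) = 0 + (2*2*(-⅑))*(-57) = 0 - 4/9*(-57) = 0 + 76/3 = 76/3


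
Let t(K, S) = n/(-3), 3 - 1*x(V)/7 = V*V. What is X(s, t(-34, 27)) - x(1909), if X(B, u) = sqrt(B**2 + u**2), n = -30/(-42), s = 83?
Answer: 25509946 + sqrt(3038074)/21 ≈ 2.5510e+7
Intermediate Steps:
n = 5/7 (n = -30*(-1/42) = 5/7 ≈ 0.71429)
x(V) = 21 - 7*V**2 (x(V) = 21 - 7*V*V = 21 - 7*V**2)
t(K, S) = -5/21 (t(K, S) = (5/7)/(-3) = (5/7)*(-1/3) = -5/21)
X(s, t(-34, 27)) - x(1909) = sqrt(83**2 + (-5/21)**2) - (21 - 7*1909**2) = sqrt(6889 + 25/441) - (21 - 7*3644281) = sqrt(3038074/441) - (21 - 25509967) = sqrt(3038074)/21 - 1*(-25509946) = sqrt(3038074)/21 + 25509946 = 25509946 + sqrt(3038074)/21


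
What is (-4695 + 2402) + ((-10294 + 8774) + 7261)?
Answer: 3448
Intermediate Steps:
(-4695 + 2402) + ((-10294 + 8774) + 7261) = -2293 + (-1520 + 7261) = -2293 + 5741 = 3448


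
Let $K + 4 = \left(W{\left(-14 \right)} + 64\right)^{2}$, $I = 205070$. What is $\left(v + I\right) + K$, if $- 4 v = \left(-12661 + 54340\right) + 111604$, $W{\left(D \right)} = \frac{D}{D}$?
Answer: $\frac{683881}{4} \approx 1.7097 \cdot 10^{5}$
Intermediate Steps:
$W{\left(D \right)} = 1$
$K = 4221$ ($K = -4 + \left(1 + 64\right)^{2} = -4 + 65^{2} = -4 + 4225 = 4221$)
$v = - \frac{153283}{4}$ ($v = - \frac{\left(-12661 + 54340\right) + 111604}{4} = - \frac{41679 + 111604}{4} = \left(- \frac{1}{4}\right) 153283 = - \frac{153283}{4} \approx -38321.0$)
$\left(v + I\right) + K = \left(- \frac{153283}{4} + 205070\right) + 4221 = \frac{666997}{4} + 4221 = \frac{683881}{4}$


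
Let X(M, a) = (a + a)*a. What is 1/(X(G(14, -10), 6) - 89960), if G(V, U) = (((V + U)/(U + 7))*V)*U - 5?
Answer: -1/89888 ≈ -1.1125e-5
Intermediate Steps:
G(V, U) = -5 + U*V*(U + V)/(7 + U) (G(V, U) = (((U + V)/(7 + U))*V)*U - 5 = (V*(U + V)/(7 + U))*U - 5 = U*V*(U + V)/(7 + U) - 5 = -5 + U*V*(U + V)/(7 + U))
X(M, a) = 2*a**2 (X(M, a) = (2*a)*a = 2*a**2)
1/(X(G(14, -10), 6) - 89960) = 1/(2*6**2 - 89960) = 1/(2*36 - 89960) = 1/(72 - 89960) = 1/(-89888) = -1/89888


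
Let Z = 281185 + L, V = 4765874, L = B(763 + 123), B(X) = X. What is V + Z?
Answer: 5047945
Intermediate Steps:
L = 886 (L = 763 + 123 = 886)
Z = 282071 (Z = 281185 + 886 = 282071)
V + Z = 4765874 + 282071 = 5047945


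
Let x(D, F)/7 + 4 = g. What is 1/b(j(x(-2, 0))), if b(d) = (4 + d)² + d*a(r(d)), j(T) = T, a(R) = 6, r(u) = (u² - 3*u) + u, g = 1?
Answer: 1/163 ≈ 0.0061350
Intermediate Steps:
r(u) = u² - 2*u
x(D, F) = -21 (x(D, F) = -28 + 7*1 = -28 + 7 = -21)
b(d) = (4 + d)² + 6*d (b(d) = (4 + d)² + d*6 = (4 + d)² + 6*d)
1/b(j(x(-2, 0))) = 1/((4 - 21)² + 6*(-21)) = 1/((-17)² - 126) = 1/(289 - 126) = 1/163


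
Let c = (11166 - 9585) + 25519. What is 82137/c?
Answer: 82137/27100 ≈ 3.0309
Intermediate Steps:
c = 27100 (c = 1581 + 25519 = 27100)
82137/c = 82137/27100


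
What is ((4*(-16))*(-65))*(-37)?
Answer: -153920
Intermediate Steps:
((4*(-16))*(-65))*(-37) = -64*(-65)*(-37) = 4160*(-37) = -153920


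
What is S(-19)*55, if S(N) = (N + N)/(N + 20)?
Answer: -2090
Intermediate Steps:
S(N) = 2*N/(20 + N) (S(N) = (2*N)/(20 + N) = 2*N/(20 + N))
S(-19)*55 = (2*(-19)/(20 - 19))*55 = (2*(-19)/1)*55 = (2*(-19)*1)*55 = -38*55 = -2090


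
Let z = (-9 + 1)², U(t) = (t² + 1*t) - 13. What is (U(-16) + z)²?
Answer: 84681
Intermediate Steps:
U(t) = -13 + t + t² (U(t) = (t² + t) - 13 = (t + t²) - 13 = -13 + t + t²)
z = 64 (z = (-8)² = 64)
(U(-16) + z)² = ((-13 - 16 + (-16)²) + 64)² = ((-13 - 16 + 256) + 64)² = (227 + 64)² = 291² = 84681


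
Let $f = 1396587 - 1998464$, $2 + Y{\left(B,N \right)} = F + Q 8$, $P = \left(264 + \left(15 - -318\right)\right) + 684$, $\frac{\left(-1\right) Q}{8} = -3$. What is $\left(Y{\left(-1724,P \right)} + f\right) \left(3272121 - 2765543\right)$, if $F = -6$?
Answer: $-304804436554$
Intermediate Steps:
$Q = 24$ ($Q = \left(-8\right) \left(-3\right) = 24$)
$P = 1281$ ($P = \left(264 + \left(15 + 318\right)\right) + 684 = \left(264 + 333\right) + 684 = 597 + 684 = 1281$)
$Y{\left(B,N \right)} = 184$ ($Y{\left(B,N \right)} = -2 + \left(-6 + 24 \cdot 8\right) = -2 + \left(-6 + 192\right) = -2 + 186 = 184$)
$f = -601877$ ($f = 1396587 - 1998464 = -601877$)
$\left(Y{\left(-1724,P \right)} + f\right) \left(3272121 - 2765543\right) = \left(184 - 601877\right) \left(3272121 - 2765543\right) = \left(-601693\right) 506578 = -304804436554$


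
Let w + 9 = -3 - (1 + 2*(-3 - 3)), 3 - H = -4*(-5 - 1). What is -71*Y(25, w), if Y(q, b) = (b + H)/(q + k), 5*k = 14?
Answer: 7810/139 ≈ 56.187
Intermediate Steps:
k = 14/5 (k = (1/5)*14 = 14/5 ≈ 2.8000)
H = -21 (H = 3 - (-4)*(-5 - 1) = 3 - (-4)*(-6) = 3 - 1*24 = 3 - 24 = -21)
w = -1 (w = -9 + (-3 - (1 + 2*(-3 - 3))) = -9 + (-3 - (1 + 2*(-6))) = -9 + (-3 - (1 - 12)) = -9 + (-3 - 1*(-11)) = -9 + (-3 + 11) = -9 + 8 = -1)
Y(q, b) = (-21 + b)/(14/5 + q) (Y(q, b) = (b - 21)/(q + 14/5) = (-21 + b)/(14/5 + q))
-71*Y(25, w) = -355*(-21 - 1)/(14 + 5*25) = -355*(-22)/(14 + 125) = -355*(-22)/139 = -71*(-110/139) = 7810/139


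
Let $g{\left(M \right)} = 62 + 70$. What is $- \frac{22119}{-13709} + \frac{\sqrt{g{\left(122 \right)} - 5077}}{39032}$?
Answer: $\frac{22119}{13709} + \frac{i \sqrt{4945}}{39032} \approx 1.6135 + 0.0018016 i$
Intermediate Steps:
$g{\left(M \right)} = 132$
$- \frac{22119}{-13709} + \frac{\sqrt{g{\left(122 \right)} - 5077}}{39032} = - \frac{22119}{-13709} + \frac{\sqrt{132 - 5077}}{39032} = \left(-22119\right) \left(- \frac{1}{13709}\right) + \sqrt{132 + \left(-8353 + 3276\right)} \frac{1}{39032} = \frac{22119}{13709} + \sqrt{132 - 5077} \cdot \frac{1}{39032} = \frac{22119}{13709} + \sqrt{-4945} \cdot \frac{1}{39032} = \frac{22119}{13709} + i \sqrt{4945} \cdot \frac{1}{39032} = \frac{22119}{13709} + \frac{i \sqrt{4945}}{39032}$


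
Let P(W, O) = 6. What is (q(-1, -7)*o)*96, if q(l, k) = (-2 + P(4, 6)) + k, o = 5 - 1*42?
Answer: 10656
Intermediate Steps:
o = -37 (o = 5 - 42 = -37)
q(l, k) = 4 + k (q(l, k) = (-2 + 6) + k = 4 + k)
(q(-1, -7)*o)*96 = ((4 - 7)*(-37))*96 = -3*(-37)*96 = 111*96 = 10656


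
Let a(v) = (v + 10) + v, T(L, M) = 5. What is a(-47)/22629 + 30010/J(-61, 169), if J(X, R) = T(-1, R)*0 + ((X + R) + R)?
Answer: 226357674/2089411 ≈ 108.34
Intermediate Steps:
a(v) = 10 + 2*v (a(v) = (10 + v) + v = 10 + 2*v)
J(X, R) = X + 2*R (J(X, R) = 5*0 + ((X + R) + R) = 0 + ((R + X) + R) = 0 + (X + 2*R) = X + 2*R)
a(-47)/22629 + 30010/J(-61, 169) = (10 + 2*(-47))/22629 + 30010/(-61 + 2*169) = (10 - 94)*(1/22629) + 30010/(-61 + 338) = -84*1/22629 + 30010/277 = -28/7543 + 30010*(1/277) = -28/7543 + 30010/277 = 226357674/2089411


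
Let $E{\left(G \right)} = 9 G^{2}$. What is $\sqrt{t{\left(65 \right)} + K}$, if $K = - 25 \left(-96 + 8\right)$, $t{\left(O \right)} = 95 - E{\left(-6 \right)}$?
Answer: $3 \sqrt{219} \approx 44.396$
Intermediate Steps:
$t{\left(O \right)} = -229$ ($t{\left(O \right)} = 95 - 9 \left(-6\right)^{2} = 95 - 9 \cdot 36 = 95 - 324 = -229$)
$K = 2200$ ($K = \left(-25\right) \left(-88\right) = 2200$)
$\sqrt{t{\left(65 \right)} + K} = \sqrt{-229 + 2200} = \sqrt{1971} = 3 \sqrt{219}$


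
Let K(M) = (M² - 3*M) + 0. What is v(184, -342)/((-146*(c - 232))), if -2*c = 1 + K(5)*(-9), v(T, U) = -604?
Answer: -604/27375 ≈ -0.022064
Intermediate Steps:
K(M) = M² - 3*M
c = 89/2 (c = -(1 + (5*(-3 + 5))*(-9))/2 = -(1 + (5*2)*(-9))/2 = -(1 + 10*(-9))/2 = -(1 - 90)/2 = -½*(-89) = 89/2 ≈ 44.500)
v(184, -342)/((-146*(c - 232))) = -604*(-1/(146*(89/2 - 232))) = -604/((-146*(-375/2))) = -604/27375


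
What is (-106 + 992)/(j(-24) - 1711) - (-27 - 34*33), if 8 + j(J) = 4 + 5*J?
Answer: 2107529/1835 ≈ 1148.5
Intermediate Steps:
j(J) = -4 + 5*J (j(J) = -8 + (4 + 5*J) = -4 + 5*J)
(-106 + 992)/(j(-24) - 1711) - (-27 - 34*33) = (-106 + 992)/((-4 + 5*(-24)) - 1711) - (-27 - 34*33) = 886/((-4 - 120) - 1711) - (-27 - 1122) = 886/(-124 - 1711) - 1*(-1149) = 886/(-1835) + 1149 = 886*(-1/1835) + 1149 = -886/1835 + 1149 = 2107529/1835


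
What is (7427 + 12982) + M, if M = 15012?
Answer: 35421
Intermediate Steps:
(7427 + 12982) + M = (7427 + 12982) + 15012 = 20409 + 15012 = 35421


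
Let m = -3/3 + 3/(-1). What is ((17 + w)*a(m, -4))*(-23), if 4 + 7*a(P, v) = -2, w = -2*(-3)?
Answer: 3174/7 ≈ 453.43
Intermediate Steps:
m = -4 (m = -3*⅓ + 3*(-1) = -1 - 3 = -4)
w = 6
a(P, v) = -6/7 (a(P, v) = -4/7 + (⅐)*(-2) = -4/7 - 2/7 = -6/7)
((17 + w)*a(m, -4))*(-23) = ((17 + 6)*(-6/7))*(-23) = (23*(-6/7))*(-23) = -138/7*(-23) = 3174/7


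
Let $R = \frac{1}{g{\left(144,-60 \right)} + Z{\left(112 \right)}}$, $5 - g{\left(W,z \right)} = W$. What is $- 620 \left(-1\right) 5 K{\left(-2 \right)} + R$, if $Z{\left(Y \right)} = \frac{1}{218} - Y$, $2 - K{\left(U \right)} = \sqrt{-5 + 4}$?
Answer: $\frac{339245182}{54717} - 3100 i \approx 6200.0 - 3100.0 i$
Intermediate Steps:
$g{\left(W,z \right)} = 5 - W$
$K{\left(U \right)} = 2 - i$ ($K{\left(U \right)} = 2 - \sqrt{-5 + 4} = 2 - \sqrt{-1} = 2 - i$)
$Z{\left(Y \right)} = \frac{1}{218} - Y$
$R = - \frac{218}{54717}$ ($R = \frac{1}{\left(5 - 144\right) + \left(\frac{1}{218} - 112\right)} = \frac{1}{-139 - \frac{24415}{218}} = \frac{1}{- \frac{54717}{218}} = - \frac{218}{54717} \approx -0.0039841$)
$- 620 \left(-1\right) 5 K{\left(-2 \right)} + R = - 620 \left(-1\right) 5 \left(2 - i\right) - \frac{218}{54717} = - 620 \left(- 5 \left(2 - i\right)\right) - \frac{218}{54717} = - 620 \left(-10 + 5 i\right) - \frac{218}{54717} = \left(6200 - 3100 i\right) - \frac{218}{54717} = \frac{339245182}{54717} - 3100 i$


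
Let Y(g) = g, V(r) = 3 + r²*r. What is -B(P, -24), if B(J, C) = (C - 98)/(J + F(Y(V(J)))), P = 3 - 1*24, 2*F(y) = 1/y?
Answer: -2258952/388837 ≈ -5.8095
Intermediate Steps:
V(r) = 3 + r³
F(y) = 1/(2*y)
P = -21 (P = 3 - 24 = -21)
B(J, C) = (-98 + C)/(J + 1/(2*(3 + J³))) (B(J, C) = (C - 98)/(J + 1/(2*(3 + J³))) = (-98 + C)/(J + 1/(2*(3 + J³))))
-B(P, -24) = -2*(-98 - 24)*(3 + (-21)³)/(1 + 2*(-21)*(3 + (-21)³)) = -2*(-122)*(3 - 9261)/(1 + 2*(-21)*(3 - 9261)) = -2*(-122)*(-9258)/(1 + 2*(-21)*(-9258)) = -2*(-122)*(-9258)/(1 + 388836) = -2*(-122)*(-9258)/388837 = -1*2258952/388837 = -2258952/388837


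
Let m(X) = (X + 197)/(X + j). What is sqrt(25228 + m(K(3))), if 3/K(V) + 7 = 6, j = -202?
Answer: sqrt(1060166930)/205 ≈ 158.83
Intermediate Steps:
K(V) = -3 (K(V) = 3/(-7 + 6) = 3/(-1) = 3*(-1) = -3)
m(X) = (197 + X)/(-202 + X) (m(X) = (X + 197)/(X - 202) = (197 + X)/(-202 + X))
sqrt(25228 + m(K(3))) = sqrt(25228 + (197 - 3)/(-202 - 3)) = sqrt(25228 + 194/(-205)) = sqrt(25228 - 1/205*194) = sqrt(25228 - 194/205) = sqrt(5171546/205) = sqrt(1060166930)/205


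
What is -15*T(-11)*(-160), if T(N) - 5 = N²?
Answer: 302400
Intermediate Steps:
T(N) = 5 + N²
-15*T(-11)*(-160) = -15*(5 + (-11)²)*(-160) = -15*(5 + 121)*(-160) = -15*126*(-160) = -1890*(-160) = -1*(-302400) = 302400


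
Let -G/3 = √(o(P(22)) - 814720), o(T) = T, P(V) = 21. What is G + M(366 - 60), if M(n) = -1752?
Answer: -1752 - 3*I*√814699 ≈ -1752.0 - 2707.8*I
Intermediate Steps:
G = -3*I*√814699 (G = -3*√(21 - 814720) = -3*I*√814699 ≈ -2707.8*I)
G + M(366 - 60) = -3*I*√814699 - 1752 = -1752 - 3*I*√814699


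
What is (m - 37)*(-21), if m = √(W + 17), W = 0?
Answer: 777 - 21*√17 ≈ 690.42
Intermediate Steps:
m = √17 (m = √(0 + 17) = √17 ≈ 4.1231)
(m - 37)*(-21) = (√17 - 37)*(-21) = (-37 + √17)*(-21) = 777 - 21*√17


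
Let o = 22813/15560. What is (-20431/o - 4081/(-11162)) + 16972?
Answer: 773350427765/254638706 ≈ 3037.1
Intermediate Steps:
o = 22813/15560 (o = 22813*(1/15560) = 22813/15560 ≈ 1.4661)
(-20431/o - 4081/(-11162)) + 16972 = (-20431/22813/15560 - 4081/(-11162)) + 16972 = (-20431*15560/22813 - 4081*(-1/11162)) + 16972 = (-317906360/22813 + 4081/11162) + 16972 = -3548377690467/254638706 + 16972 = 773350427765/254638706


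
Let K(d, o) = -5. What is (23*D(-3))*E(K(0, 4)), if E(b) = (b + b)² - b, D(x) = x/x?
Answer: 2415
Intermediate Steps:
D(x) = 1
E(b) = -b + 4*b² (E(b) = (2*b)² - b = 4*b² - b = -b + 4*b²)
(23*D(-3))*E(K(0, 4)) = (23*1)*(-5*(-1 + 4*(-5))) = 23*(-5*(-1 - 20)) = 23*(-5*(-21)) = 23*105 = 2415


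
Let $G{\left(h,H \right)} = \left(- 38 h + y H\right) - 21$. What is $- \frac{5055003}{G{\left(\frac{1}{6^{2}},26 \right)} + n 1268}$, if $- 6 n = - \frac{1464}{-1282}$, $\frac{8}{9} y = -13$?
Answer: $\frac{116649249228}{14852659} \approx 7853.8$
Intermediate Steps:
$y = - \frac{117}{8}$ ($y = \frac{9}{8} \left(-13\right) = - \frac{117}{8} \approx -14.625$)
$n = - \frac{122}{641}$ ($n = - \frac{\left(-1464\right) \frac{1}{-1282}}{6} = - \frac{\left(-1464\right) \left(- \frac{1}{1282}\right)}{6} = \left(- \frac{1}{6}\right) \frac{732}{641} = - \frac{122}{641} \approx -0.19033$)
$G{\left(h,H \right)} = -21 - 38 h - \frac{117 H}{8}$ ($G{\left(h,H \right)} = \left(- 38 h - \frac{117 H}{8}\right) - 21 = -21 - 38 h - \frac{117 H}{8}$)
$- \frac{5055003}{G{\left(\frac{1}{6^{2}},26 \right)} + n 1268} = - \frac{5055003}{\left(-21 - \frac{38}{6^{2}} - \frac{1521}{4}\right) - \frac{154696}{641}} = - \frac{5055003}{\left(-21 - \frac{38}{36} - \frac{1521}{4}\right) - \frac{154696}{641}} = - \frac{5055003}{\left(-21 - \frac{19}{18} - \frac{1521}{4}\right) - \frac{154696}{641}} = - \frac{5055003}{- \frac{14483}{36} - \frac{154696}{641}} = - \frac{5055003}{- \frac{14852659}{23076}} = \left(-5055003\right) \left(- \frac{23076}{14852659}\right) = \frac{116649249228}{14852659}$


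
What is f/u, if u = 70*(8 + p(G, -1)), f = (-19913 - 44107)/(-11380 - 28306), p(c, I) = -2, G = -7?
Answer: 1067/277802 ≈ 0.0038409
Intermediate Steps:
f = 32010/19843 (f = -64020/(-39686) = -64020*(-1/39686) = 32010/19843 ≈ 1.6132)
u = 420 (u = 70*(8 - 2) = 70*6 = 420)
f/u = (32010/19843)/420 = (32010/19843)*(1/420) = 1067/277802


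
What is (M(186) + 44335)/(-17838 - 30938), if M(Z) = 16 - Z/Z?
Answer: -22175/24388 ≈ -0.90926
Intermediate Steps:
M(Z) = 15 (M(Z) = 16 - 1*1 = 16 - 1 = 15)
(M(186) + 44335)/(-17838 - 30938) = (15 + 44335)/(-17838 - 30938) = 44350/(-48776) = 44350*(-1/48776) = -22175/24388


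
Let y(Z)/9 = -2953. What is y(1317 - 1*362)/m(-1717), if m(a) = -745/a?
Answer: -45632709/745 ≈ -61252.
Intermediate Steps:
y(Z) = -26577 (y(Z) = 9*(-2953) = -26577)
y(1317 - 1*362)/m(-1717) = -26577/((-745/(-1717))) = -26577/((-745*(-1/1717))) = -26577/745/1717 = -26577*1717/745 = -45632709/745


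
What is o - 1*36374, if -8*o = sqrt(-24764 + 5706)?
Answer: -36374 - I*sqrt(19058)/8 ≈ -36374.0 - 17.256*I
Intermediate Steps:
o = -I*sqrt(19058)/8 (o = -sqrt(-24764 + 5706)/8 = -I*sqrt(19058)/8 ≈ -17.256*I)
o - 1*36374 = -I*sqrt(19058)/8 - 1*36374 = -I*sqrt(19058)/8 - 36374 = -36374 - I*sqrt(19058)/8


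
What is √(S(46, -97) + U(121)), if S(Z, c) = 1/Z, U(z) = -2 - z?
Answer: I*√260222/46 ≈ 11.09*I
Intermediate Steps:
√(S(46, -97) + U(121)) = √(1/46 + (-2 - 1*121)) = √(1/46 + (-2 - 121)) = √(1/46 - 123) = √(-5657/46) = I*√260222/46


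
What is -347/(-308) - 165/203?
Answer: 2803/8932 ≈ 0.31382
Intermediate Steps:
-347/(-308) - 165/203 = -347*(-1/308) - 165*1/203 = 347/308 - 165/203 = 2803/8932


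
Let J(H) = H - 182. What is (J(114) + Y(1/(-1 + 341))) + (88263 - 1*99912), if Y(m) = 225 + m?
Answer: -3907279/340 ≈ -11492.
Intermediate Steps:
J(H) = -182 + H
(J(114) + Y(1/(-1 + 341))) + (88263 - 1*99912) = ((-182 + 114) + (225 + 1/(-1 + 341))) + (88263 - 1*99912) = (-68 + (225 + 1/340)) + (88263 - 99912) = (-68 + (225 + 1/340)) - 11649 = (-68 + 76501/340) - 11649 = 53381/340 - 11649 = -3907279/340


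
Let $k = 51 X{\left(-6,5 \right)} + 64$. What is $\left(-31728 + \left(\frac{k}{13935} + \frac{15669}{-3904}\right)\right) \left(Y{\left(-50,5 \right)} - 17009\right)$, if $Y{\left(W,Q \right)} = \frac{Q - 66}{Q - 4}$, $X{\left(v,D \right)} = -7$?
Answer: $\frac{982261150638883}{1813408} \approx 5.4167 \cdot 10^{8}$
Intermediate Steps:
$Y{\left(W,Q \right)} = \frac{-66 + Q}{-4 + Q}$
$k = -293$ ($k = 51 \left(-7\right) + 64 = -357 + 64 = -293$)
$\left(-31728 + \left(\frac{k}{13935} + \frac{15669}{-3904}\right)\right) \left(Y{\left(-50,5 \right)} - 17009\right) = \left(-31728 + \left(- \frac{293}{13935} + \frac{15669}{-3904}\right)\right) \left(\frac{-66 + 5}{-4 + 5} - 17009\right) = \left(-31728 + \left(\left(-293\right) \frac{1}{13935} + 15669 \left(- \frac{1}{3904}\right)\right)\right) \left(1^{-1} \left(-61\right) - 17009\right) = \left(-31728 - \frac{219491387}{54402240}\right) \left(1 \left(-61\right) - 17009\right) = \left(-31728 - \frac{219491387}{54402240}\right) \left(-61 - 17009\right) = \left(- \frac{1726293762107}{54402240}\right) \left(-17070\right) = \frac{982261150638883}{1813408}$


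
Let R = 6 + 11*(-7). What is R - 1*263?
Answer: -334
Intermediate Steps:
R = -71 (R = 6 - 77 = -71)
R - 1*263 = -71 - 1*263 = -71 - 263 = -334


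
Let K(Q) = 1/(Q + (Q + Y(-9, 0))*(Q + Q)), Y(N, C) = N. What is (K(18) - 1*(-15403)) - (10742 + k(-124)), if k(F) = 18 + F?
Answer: 1630315/342 ≈ 4767.0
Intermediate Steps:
K(Q) = 1/(Q + 2*Q*(-9 + Q)) (K(Q) = 1/(Q + (Q - 9)*(Q + Q)) = 1/(Q + (-9 + Q)*(2*Q)) = 1/(Q + 2*Q*(-9 + Q)))
(K(18) - 1*(-15403)) - (10742 + k(-124)) = (1/(18*(-17 + 2*18)) - 1*(-15403)) - (10742 + (18 - 124)) = (1/(18*(-17 + 36)) + 15403) - (10742 - 106) = ((1/18)/19 + 15403) - 1*10636 = ((1/18)*(1/19) + 15403) - 10636 = (1/342 + 15403) - 10636 = 5267827/342 - 10636 = 1630315/342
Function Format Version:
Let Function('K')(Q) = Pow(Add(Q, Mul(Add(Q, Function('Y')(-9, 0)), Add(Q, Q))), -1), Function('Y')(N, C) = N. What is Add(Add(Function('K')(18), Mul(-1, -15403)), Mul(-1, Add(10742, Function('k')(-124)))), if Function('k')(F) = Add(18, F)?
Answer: Rational(1630315, 342) ≈ 4767.0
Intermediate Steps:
Function('K')(Q) = Pow(Add(Q, Mul(2, Q, Add(-9, Q))), -1) (Function('K')(Q) = Pow(Add(Q, Mul(Add(Q, -9), Add(Q, Q))), -1) = Pow(Add(Q, Mul(Add(-9, Q), Mul(2, Q))), -1) = Pow(Add(Q, Mul(2, Q, Add(-9, Q))), -1))
Add(Add(Function('K')(18), Mul(-1, -15403)), Mul(-1, Add(10742, Function('k')(-124)))) = Add(Add(Mul(Pow(18, -1), Pow(Add(-17, Mul(2, 18)), -1)), Mul(-1, -15403)), Mul(-1, Add(10742, Add(18, -124)))) = Add(Add(Mul(Rational(1, 18), Pow(Add(-17, 36), -1)), 15403), Mul(-1, Add(10742, -106))) = Add(Add(Mul(Rational(1, 18), Pow(19, -1)), 15403), Mul(-1, 10636)) = Add(Add(Mul(Rational(1, 18), Rational(1, 19)), 15403), -10636) = Add(Add(Rational(1, 342), 15403), -10636) = Add(Rational(5267827, 342), -10636) = Rational(1630315, 342)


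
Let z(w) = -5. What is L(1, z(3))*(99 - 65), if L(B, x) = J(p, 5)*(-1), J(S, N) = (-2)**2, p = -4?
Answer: -136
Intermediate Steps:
J(S, N) = 4
L(B, x) = -4 (L(B, x) = 4*(-1) = -4)
L(1, z(3))*(99 - 65) = -4*(99 - 65) = -4*34 = -136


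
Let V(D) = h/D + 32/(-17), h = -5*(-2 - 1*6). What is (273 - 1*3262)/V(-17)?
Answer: 50813/72 ≈ 705.74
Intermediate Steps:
h = 40 (h = -5*(-2 - 6) = -5*(-8) = 40)
V(D) = -32/17 + 40/D (V(D) = 40/D + 32/(-17) = 40/D + 32*(-1/17) = 40/D - 32/17 = -32/17 + 40/D)
(273 - 1*3262)/V(-17) = (273 - 1*3262)/(-32/17 + 40/(-17)) = (273 - 3262)/(-32/17 + 40*(-1/17)) = -2989/(-32/17 - 40/17) = -2989/(-72/17) = -2989*(-17/72) = 50813/72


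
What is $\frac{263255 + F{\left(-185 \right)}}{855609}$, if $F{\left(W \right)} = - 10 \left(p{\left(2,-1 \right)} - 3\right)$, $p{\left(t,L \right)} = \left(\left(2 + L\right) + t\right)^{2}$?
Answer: $\frac{263195}{855609} \approx 0.30761$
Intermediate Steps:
$p{\left(t,L \right)} = \left(2 + L + t\right)^{2}$
$F{\left(W \right)} = -60$ ($F{\left(W \right)} = - 10 \left(\left(2 - 1 + 2\right)^{2} - 3\right) = - 10 \left(3^{2} - 3\right) = - 10 \left(9 - 3\right) = \left(-10\right) 6 = -60$)
$\frac{263255 + F{\left(-185 \right)}}{855609} = \frac{263255 - 60}{855609} = 263195 \cdot \frac{1}{855609} = \frac{263195}{855609}$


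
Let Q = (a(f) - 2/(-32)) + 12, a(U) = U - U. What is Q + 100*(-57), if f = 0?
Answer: -91007/16 ≈ -5687.9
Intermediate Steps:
a(U) = 0
Q = 193/16 (Q = (0 - 2/(-32)) + 12 = (0 - 2*(-1/32)) + 12 = (0 + 1/16) + 12 = 1/16 + 12 = 193/16 ≈ 12.063)
Q + 100*(-57) = 193/16 + 100*(-57) = 193/16 - 5700 = -91007/16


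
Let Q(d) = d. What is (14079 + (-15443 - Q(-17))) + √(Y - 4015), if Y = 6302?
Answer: -1347 + √2287 ≈ -1299.2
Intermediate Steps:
(14079 + (-15443 - Q(-17))) + √(Y - 4015) = (14079 + (-15443 - 1*(-17))) + √(6302 - 4015) = (14079 + (-15443 + 17)) + √2287 = (14079 - 15426) + √2287 = -1347 + √2287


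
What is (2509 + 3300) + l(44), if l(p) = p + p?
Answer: 5897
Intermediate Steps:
l(p) = 2*p
(2509 + 3300) + l(44) = (2509 + 3300) + 2*44 = 5809 + 88 = 5897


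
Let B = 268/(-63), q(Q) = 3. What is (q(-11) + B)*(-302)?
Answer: 23858/63 ≈ 378.70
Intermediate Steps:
B = -268/63 (B = 268*(-1/63) = -268/63 ≈ -4.2540)
(q(-11) + B)*(-302) = (3 - 268/63)*(-302) = -79/63*(-302) = 23858/63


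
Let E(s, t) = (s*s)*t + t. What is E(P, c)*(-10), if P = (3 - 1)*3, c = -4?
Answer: 1480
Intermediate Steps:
P = 6 (P = 2*3 = 6)
E(s, t) = t + t*s² (E(s, t) = s²*t + t = t*s² + t = t + t*s²)
E(P, c)*(-10) = -4*(1 + 6²)*(-10) = -4*(1 + 36)*(-10) = -4*37*(-10) = -148*(-10) = 1480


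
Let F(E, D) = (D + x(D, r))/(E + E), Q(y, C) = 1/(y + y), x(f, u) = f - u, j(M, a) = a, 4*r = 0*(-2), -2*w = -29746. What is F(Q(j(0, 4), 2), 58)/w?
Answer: 464/14873 ≈ 0.031197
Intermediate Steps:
w = 14873 (w = -½*(-29746) = 14873)
r = 0 (r = (0*(-2))/4 = (¼)*0 = 0)
Q(y, C) = 1/(2*y)
F(E, D) = D/E (F(E, D) = (D + (D - 1*0))/(E + E) = (D + (D + 0))/((2*E)) = (D + D)*(1/(2*E)) = (2*D)*(1/(2*E)) = D/E)
F(Q(j(0, 4), 2), 58)/w = (58/(((½)/4)))/14873 = (58/(((½)*(¼))))*(1/14873) = (58/(⅛))*(1/14873) = (58*8)*(1/14873) = 464*(1/14873) = 464/14873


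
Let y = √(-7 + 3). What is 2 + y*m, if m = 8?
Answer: 2 + 16*I ≈ 2.0 + 16.0*I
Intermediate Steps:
y = 2*I (y = √(-4) = 2*I ≈ 2.0*I)
2 + y*m = 2 + (2*I)*8 = 2 + 16*I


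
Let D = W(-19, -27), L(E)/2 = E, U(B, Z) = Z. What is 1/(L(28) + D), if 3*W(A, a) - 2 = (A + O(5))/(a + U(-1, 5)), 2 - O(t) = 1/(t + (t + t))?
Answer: 495/28178 ≈ 0.017567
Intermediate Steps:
O(t) = 2 - 1/(3*t) (O(t) = 2 - 1/(t + (t + t)) = 2 - 1/(t + 2*t) = 2 - 1/(3*t))
W(A, a) = 2/3 + (29/15 + A)/(3*(5 + a)) (W(A, a) = 2/3 + ((A + (2 - 1/3/5))/(a + 5))/3 = 2/3 + ((A + (2 - 1/3*1/5))/(5 + a))/3 = 2/3 + ((A + (2 - 1/15))/(5 + a))/3 = 2/3 + ((A + 29/15)/(5 + a))/3 = 2/3 + ((29/15 + A)/(5 + a))/3 = 2/3 + (29/15 + A)/(3*(5 + a)))
L(E) = 2*E
D = 458/495 (D = (179 + 15*(-19) + 30*(-27))/(45*(5 - 27)) = (1/45)*(179 - 285 - 810)/(-22) = (1/45)*(-1/22)*(-916) = 458/495 ≈ 0.92525)
1/(L(28) + D) = 1/(2*28 + 458/495) = 1/(56 + 458/495) = 1/(28178/495) = 495/28178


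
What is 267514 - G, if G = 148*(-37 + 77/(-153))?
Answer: 41778866/153 ≈ 2.7306e+5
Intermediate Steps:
G = -849224/153 (G = 148*(-37 + 77*(-1/153)) = 148*(-37 - 77/153) = 148*(-5738/153) = -849224/153 ≈ -5550.5)
267514 - G = 267514 - 1*(-849224/153) = 267514 + 849224/153 = 41778866/153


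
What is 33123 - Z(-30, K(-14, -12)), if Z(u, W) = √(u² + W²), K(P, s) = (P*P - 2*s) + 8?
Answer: 33123 - 6*√1469 ≈ 32893.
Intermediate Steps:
K(P, s) = 8 + P² - 2*s (K(P, s) = (P² - 2*s) + 8 = 8 + P² - 2*s)
Z(u, W) = √(W² + u²)
33123 - Z(-30, K(-14, -12)) = 33123 - √((8 + (-14)² - 2*(-12))² + (-30)²) = 33123 - √((8 + 196 + 24)² + 900) = 33123 - √(228² + 900) = 33123 - √(51984 + 900) = 33123 - √52884 = 33123 - 6*√1469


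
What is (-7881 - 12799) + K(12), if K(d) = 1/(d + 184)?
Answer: -4053279/196 ≈ -20680.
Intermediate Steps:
K(d) = 1/(184 + d)
(-7881 - 12799) + K(12) = (-7881 - 12799) + 1/(184 + 12) = -20680 + 1/196 = -4053279/196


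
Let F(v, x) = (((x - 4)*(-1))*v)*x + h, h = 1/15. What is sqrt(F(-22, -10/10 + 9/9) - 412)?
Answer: I*sqrt(92685)/15 ≈ 20.296*I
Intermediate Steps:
h = 1/15 ≈ 0.066667
F(v, x) = 1/15 + v*x*(4 - x) (F(v, x) = (((x - 4)*(-1))*v)*x + 1/15 = (((-4 + x)*(-1))*v)*x + 1/15 = ((4 - x)*v)*x + 1/15 = (v*(4 - x))*x + 1/15 = v*x*(4 - x) + 1/15 = 1/15 + v*x*(4 - x))
sqrt(F(-22, -10/10 + 9/9) - 412) = sqrt((1/15 - 1*(-22)*(-10/10 + 9/9)**2 + 4*(-22)*(-10/10 + 9/9)) - 412) = sqrt((1/15 - 1*(-22)*(-10*1/10 + 9*(1/9))**2 + 4*(-22)*(-10*1/10 + 9*(1/9))) - 412) = sqrt((1/15 - 1*(-22)*(-1 + 1)**2 + 4*(-22)*(-1 + 1)) - 412) = sqrt((1/15 - 1*(-22)*0**2 + 4*(-22)*0) - 412) = sqrt((1/15 - 1*(-22)*0 + 0) - 412) = sqrt((1/15 + 0 + 0) - 412) = sqrt(1/15 - 412) = sqrt(-6179/15) = I*sqrt(92685)/15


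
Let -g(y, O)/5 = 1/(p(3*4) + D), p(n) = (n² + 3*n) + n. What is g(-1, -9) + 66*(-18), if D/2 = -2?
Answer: -223349/188 ≈ -1188.0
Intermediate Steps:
D = -4 (D = 2*(-2) = -4)
p(n) = n² + 4*n
g(y, O) = -5/188 (g(y, O) = -5/((3*4)*(4 + 3*4) - 4) = -5/(12*(4 + 12) - 4) = -5/(12*16 - 4) = -5/(192 - 4) = -5/188)
g(-1, -9) + 66*(-18) = -5/188 + 66*(-18) = -5/188 - 1188 = -223349/188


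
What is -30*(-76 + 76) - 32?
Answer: -32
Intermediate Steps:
-30*(-76 + 76) - 32 = -30*0 - 32 = 0 - 32 = -32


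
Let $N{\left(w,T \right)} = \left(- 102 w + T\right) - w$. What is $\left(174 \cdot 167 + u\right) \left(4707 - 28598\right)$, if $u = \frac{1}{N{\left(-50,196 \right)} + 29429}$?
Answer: $- \frac{24141663201341}{34775} \approx -6.9422 \cdot 10^{8}$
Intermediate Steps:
$N{\left(w,T \right)} = T - 103 w$ ($N{\left(w,T \right)} = \left(T - 102 w\right) - w = T - 103 w$)
$u = \frac{1}{34775}$ ($u = \frac{1}{\left(196 - -5150\right) + 29429} = \frac{1}{\left(196 + 5150\right) + 29429} = \frac{1}{5346 + 29429} = \frac{1}{34775} \approx 2.8756 \cdot 10^{-5}$)
$\left(174 \cdot 167 + u\right) \left(4707 - 28598\right) = \left(174 \cdot 167 + \frac{1}{34775}\right) \left(4707 - 28598\right) = \left(29058 + \frac{1}{34775}\right) \left(-23891\right) = \frac{1010491951}{34775} \left(-23891\right) = - \frac{24141663201341}{34775}$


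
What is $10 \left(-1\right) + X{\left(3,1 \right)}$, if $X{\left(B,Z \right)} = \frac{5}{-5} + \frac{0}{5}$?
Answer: $-11$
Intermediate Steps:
$X{\left(B,Z \right)} = -1$ ($X{\left(B,Z \right)} = 5 \left(- \frac{1}{5}\right) + 0 \cdot \frac{1}{5} = -1 + 0 = -1$)
$10 \left(-1\right) + X{\left(3,1 \right)} = 10 \left(-1\right) - 1 = -10 - 1 = -11$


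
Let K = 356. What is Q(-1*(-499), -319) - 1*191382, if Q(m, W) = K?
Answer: -191026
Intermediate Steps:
Q(m, W) = 356
Q(-1*(-499), -319) - 1*191382 = 356 - 1*191382 = 356 - 191382 = -191026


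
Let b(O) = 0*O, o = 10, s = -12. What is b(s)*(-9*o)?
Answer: 0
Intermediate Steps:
b(O) = 0
b(s)*(-9*o) = 0*(-9*10) = 0*(-90) = 0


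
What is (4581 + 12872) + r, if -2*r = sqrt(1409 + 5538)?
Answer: 17453 - sqrt(6947)/2 ≈ 17411.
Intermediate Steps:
r = -sqrt(6947)/2 (r = -sqrt(1409 + 5538)/2 = -sqrt(6947)/2 ≈ -41.674)
(4581 + 12872) + r = (4581 + 12872) - sqrt(6947)/2 = 17453 - sqrt(6947)/2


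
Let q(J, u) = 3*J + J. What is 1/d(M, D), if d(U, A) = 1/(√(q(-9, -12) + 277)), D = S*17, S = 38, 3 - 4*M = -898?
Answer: √241 ≈ 15.524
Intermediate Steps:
M = 901/4 (M = ¾ - ¼*(-898) = ¾ + 449/2 = 901/4 ≈ 225.25)
q(J, u) = 4*J
D = 646 (D = 38*17 = 646)
d(U, A) = √241/241 (d(U, A) = 1/(√(4*(-9) + 277)) = 1/(√(-36 + 277)) = 1/(√241) = √241/241)
1/d(M, D) = 1/(√241/241) = √241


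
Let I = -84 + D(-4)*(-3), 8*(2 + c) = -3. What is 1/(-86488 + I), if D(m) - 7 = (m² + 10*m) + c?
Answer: -8/692111 ≈ -1.1559e-5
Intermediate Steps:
c = -19/8 (c = -2 + (⅛)*(-3) = -2 - 3/8 = -19/8 ≈ -2.3750)
D(m) = 37/8 + m² + 10*m (D(m) = 7 + ((m² + 10*m) - 19/8) = 7 + (-19/8 + m² + 10*m) = 37/8 + m² + 10*m)
I = -207/8 (I = -84 + (37/8 + (-4)² + 10*(-4))*(-3) = -84 + (37/8 + 16 - 40)*(-3) = -84 - 155/8*(-3) = -84 + 465/8 = -207/8 ≈ -25.875)
1/(-86488 + I) = 1/(-86488 - 207/8) = 1/(-692111/8) = -8/692111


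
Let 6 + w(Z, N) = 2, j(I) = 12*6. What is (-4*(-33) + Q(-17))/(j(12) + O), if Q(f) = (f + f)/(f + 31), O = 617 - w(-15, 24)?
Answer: 907/4851 ≈ 0.18697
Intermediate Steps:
j(I) = 72
w(Z, N) = -4 (w(Z, N) = -6 + 2 = -4)
O = 621 (O = 617 - 1*(-4) = 617 + 4 = 621)
Q(f) = 2*f/(31 + f) (Q(f) = (2*f)/(31 + f) = 2*f/(31 + f))
(-4*(-33) + Q(-17))/(j(12) + O) = (-4*(-33) + 2*(-17)/(31 - 17))/(72 + 621) = (132 + 2*(-17)/14)/693 = (132 + 2*(-17)*(1/14))*(1/693) = (132 - 17/7)*(1/693) = (907/7)*(1/693) = 907/4851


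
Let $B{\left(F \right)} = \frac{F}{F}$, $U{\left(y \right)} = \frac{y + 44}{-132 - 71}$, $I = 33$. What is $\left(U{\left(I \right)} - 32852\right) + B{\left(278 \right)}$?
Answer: $- \frac{952690}{29} \approx -32851.0$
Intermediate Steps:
$U{\left(y \right)} = - \frac{44}{203} - \frac{y}{203}$ ($U{\left(y \right)} = \frac{44 + y}{-203} = \left(44 + y\right) \left(- \frac{1}{203}\right) = - \frac{44}{203} - \frac{y}{203}$)
$B{\left(F \right)} = 1$
$\left(U{\left(I \right)} - 32852\right) + B{\left(278 \right)} = \left(\left(- \frac{44}{203} - \frac{33}{203}\right) - 32852\right) + 1 = \left(- \frac{11}{29} - 32852\right) + 1 = - \frac{952719}{29} + 1 = - \frac{952690}{29}$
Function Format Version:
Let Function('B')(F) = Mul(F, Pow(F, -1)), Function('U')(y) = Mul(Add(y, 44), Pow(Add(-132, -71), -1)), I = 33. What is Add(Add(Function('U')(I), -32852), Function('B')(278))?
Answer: Rational(-952690, 29) ≈ -32851.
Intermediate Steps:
Function('U')(y) = Add(Rational(-44, 203), Mul(Rational(-1, 203), y)) (Function('U')(y) = Mul(Add(44, y), Pow(-203, -1)) = Mul(Add(44, y), Rational(-1, 203)) = Add(Rational(-44, 203), Mul(Rational(-1, 203), y)))
Function('B')(F) = 1
Add(Add(Function('U')(I), -32852), Function('B')(278)) = Add(Add(Add(Rational(-44, 203), Mul(Rational(-1, 203), 33)), -32852), 1) = Add(Add(Add(Rational(-44, 203), Rational(-33, 203)), -32852), 1) = Add(Add(Rational(-11, 29), -32852), 1) = Add(Rational(-952719, 29), 1) = Rational(-952690, 29)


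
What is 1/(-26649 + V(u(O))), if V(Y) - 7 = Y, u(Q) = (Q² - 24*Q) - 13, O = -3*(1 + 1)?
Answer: -1/26475 ≈ -3.7771e-5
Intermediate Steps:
O = -6 (O = -3*2 = -6)
u(Q) = -13 + Q² - 24*Q
V(Y) = 7 + Y
1/(-26649 + V(u(O))) = 1/(-26649 + (7 + (-13 + (-6)² - 24*(-6)))) = 1/(-26649 + (7 + (-13 + 36 + 144))) = 1/(-26649 + (7 + 167)) = 1/(-26649 + 174) = 1/(-26475) = -1/26475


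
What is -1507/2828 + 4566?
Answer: 12911141/2828 ≈ 4565.5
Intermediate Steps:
-1507/2828 + 4566 = 12911141/2828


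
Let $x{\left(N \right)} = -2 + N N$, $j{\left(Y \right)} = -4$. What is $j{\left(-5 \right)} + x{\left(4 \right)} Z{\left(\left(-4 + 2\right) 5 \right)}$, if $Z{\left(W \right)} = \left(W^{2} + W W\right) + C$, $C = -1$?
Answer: $2782$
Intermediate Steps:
$x{\left(N \right)} = -2 + N^{2}$
$Z{\left(W \right)} = -1 + 2 W^{2}$ ($Z{\left(W \right)} = \left(W^{2} + W W\right) - 1 = \left(W^{2} + W^{2}\right) - 1 = 2 W^{2} - 1 = -1 + 2 W^{2}$)
$j{\left(-5 \right)} + x{\left(4 \right)} Z{\left(\left(-4 + 2\right) 5 \right)} = -4 + \left(-2 + 4^{2}\right) \left(-1 + 2 \left(\left(-4 + 2\right) 5\right)^{2}\right) = -4 + \left(-2 + 16\right) \left(-1 + 2 \left(\left(-2\right) 5\right)^{2}\right) = -4 + 14 \left(-1 + 2 \left(-10\right)^{2}\right) = -4 + 14 \left(-1 + 2 \cdot 100\right) = -4 + 14 \left(-1 + 200\right) = -4 + 14 \cdot 199 = -4 + 2786 = 2782$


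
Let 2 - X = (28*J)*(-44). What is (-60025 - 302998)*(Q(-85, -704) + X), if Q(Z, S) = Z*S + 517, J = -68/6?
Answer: -50528808347/3 ≈ -1.6843e+10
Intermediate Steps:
J = -34/3 (J = -68*⅙ = -34/3 ≈ -11.333)
Q(Z, S) = 517 + S*Z (Q(Z, S) = S*Z + 517 = 517 + S*Z)
X = -41882/3 (X = 2 - 28*(-34/3)*(-44) = 2 - (-952)*(-44)/3 = 2 - 1*41888/3 = 2 - 41888/3 = -41882/3 ≈ -13961.)
(-60025 - 302998)*(Q(-85, -704) + X) = (-60025 - 302998)*((517 - 704*(-85)) - 41882/3) = -363023*((517 + 59840) - 41882/3) = -363023*(60357 - 41882/3) = -363023*139189/3 = -50528808347/3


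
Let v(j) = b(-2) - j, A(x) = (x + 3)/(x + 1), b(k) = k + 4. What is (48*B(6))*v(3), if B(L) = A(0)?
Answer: -144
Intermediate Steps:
b(k) = 4 + k
A(x) = (3 + x)/(1 + x)
v(j) = 2 - j (v(j) = (4 - 2) - j = 2 - j)
B(L) = 3 (B(L) = (3 + 0)/(1 + 0) = 3/1 = 1*3 = 3)
(48*B(6))*v(3) = (48*3)*(2 - 1*3) = 144*(2 - 3) = 144*(-1) = -144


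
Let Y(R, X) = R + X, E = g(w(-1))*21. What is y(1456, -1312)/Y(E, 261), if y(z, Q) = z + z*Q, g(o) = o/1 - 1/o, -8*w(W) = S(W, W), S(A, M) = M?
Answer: -5090176/255 ≈ -19961.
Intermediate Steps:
w(W) = -W/8
g(o) = o - 1/o (g(o) = o*1 - 1/o = o - 1/o)
E = -1323/8 (E = (-⅛*(-1) - 1/((-⅛*(-1))))*21 = (⅛ - 1/⅛)*21 = (⅛ - 1*8)*21 = (⅛ - 8)*21 = -63/8*21 = -1323/8 ≈ -165.38)
y(z, Q) = z + Q*z
y(1456, -1312)/Y(E, 261) = (1456*(1 - 1312))/(-1323/8 + 261) = (1456*(-1311))/(765/8) = -1908816*8/765 = -5090176/255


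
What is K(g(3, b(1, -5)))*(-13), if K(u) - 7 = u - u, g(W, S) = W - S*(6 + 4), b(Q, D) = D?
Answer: -91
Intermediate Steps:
g(W, S) = W - 10*S (g(W, S) = W - S*10 = W - 10*S)
K(u) = 7 (K(u) = 7 + (u - u) = 7 + 0 = 7)
K(g(3, b(1, -5)))*(-13) = 7*(-13) = -91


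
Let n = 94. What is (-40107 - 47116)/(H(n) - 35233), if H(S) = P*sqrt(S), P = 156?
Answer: 3073127959/1239076705 + 13606788*sqrt(94)/1239076705 ≈ 2.5866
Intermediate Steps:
H(S) = 156*sqrt(S)
(-40107 - 47116)/(H(n) - 35233) = (-40107 - 47116)/(156*sqrt(94) - 35233) = -87223/(-35233 + 156*sqrt(94))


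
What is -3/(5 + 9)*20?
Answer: -30/7 ≈ -4.2857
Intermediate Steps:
-3/(5 + 9)*20 = -3/14*20 = -30/7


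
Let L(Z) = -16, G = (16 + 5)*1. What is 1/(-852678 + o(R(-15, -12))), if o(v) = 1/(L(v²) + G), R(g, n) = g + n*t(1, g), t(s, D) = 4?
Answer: -5/4263389 ≈ -1.1728e-6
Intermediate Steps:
G = 21 (G = 21*1 = 21)
R(g, n) = g + 4*n (R(g, n) = g + n*4 = g + 4*n)
o(v) = ⅕ (o(v) = 1/(-16 + 21) = 1/5 = ⅕)
1/(-852678 + o(R(-15, -12))) = 1/(-852678 + ⅕) = 1/(-4263389/5) = -5/4263389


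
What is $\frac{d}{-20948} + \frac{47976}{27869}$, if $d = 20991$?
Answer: $\frac{420003069}{583799812} \approx 0.71943$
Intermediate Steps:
$\frac{d}{-20948} + \frac{47976}{27869} = \frac{20991}{-20948} + \frac{47976}{27869} = 20991 \left(- \frac{1}{20948}\right) + 47976 \cdot \frac{1}{27869} = - \frac{20991}{20948} + \frac{47976}{27869} = \frac{420003069}{583799812}$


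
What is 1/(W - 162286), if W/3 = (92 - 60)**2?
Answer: -1/159214 ≈ -6.2809e-6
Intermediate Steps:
W = 3072 (W = 3*(92 - 60)**2 = 3*32**2 = 3*1024 = 3072)
1/(W - 162286) = 1/(3072 - 162286) = 1/(-159214) = -1/159214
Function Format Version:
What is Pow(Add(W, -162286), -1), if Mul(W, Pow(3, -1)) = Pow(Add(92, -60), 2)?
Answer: Rational(-1, 159214) ≈ -6.2809e-6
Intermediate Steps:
W = 3072 (W = Mul(3, Pow(Add(92, -60), 2)) = Mul(3, Pow(32, 2)) = Mul(3, 1024) = 3072)
Pow(Add(W, -162286), -1) = Pow(Add(3072, -162286), -1) = Pow(-159214, -1) = Rational(-1, 159214)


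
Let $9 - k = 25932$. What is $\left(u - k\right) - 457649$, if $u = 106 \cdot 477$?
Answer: $-381164$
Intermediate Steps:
$k = -25923$ ($k = 9 - 25932 = -25923$)
$u = 50562$
$\left(u - k\right) - 457649 = \left(50562 - -25923\right) - 457649 = \left(50562 + 25923\right) - 457649 = 76485 - 457649 = -381164$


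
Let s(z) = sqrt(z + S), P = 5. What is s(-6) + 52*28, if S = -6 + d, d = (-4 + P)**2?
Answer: 1456 + I*sqrt(11) ≈ 1456.0 + 3.3166*I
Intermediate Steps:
d = 1 (d = (-4 + 5)**2 = 1**2 = 1)
S = -5 (S = -6 + 1 = -5)
s(z) = sqrt(-5 + z) (s(z) = sqrt(z - 5) = sqrt(-5 + z))
s(-6) + 52*28 = sqrt(-5 - 6) + 52*28 = sqrt(-11) + 1456 = I*sqrt(11) + 1456 = 1456 + I*sqrt(11)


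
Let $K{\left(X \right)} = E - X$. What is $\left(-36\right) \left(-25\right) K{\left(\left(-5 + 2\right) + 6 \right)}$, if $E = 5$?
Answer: $1800$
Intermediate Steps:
$K{\left(X \right)} = 5 - X$
$\left(-36\right) \left(-25\right) K{\left(\left(-5 + 2\right) + 6 \right)} = \left(-36\right) \left(-25\right) \left(5 - \left(\left(-5 + 2\right) + 6\right)\right) = 900 \left(5 - \left(-3 + 6\right)\right) = 900 \left(5 - 3\right) = 900 \cdot 2 = 1800$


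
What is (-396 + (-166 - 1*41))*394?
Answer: -237582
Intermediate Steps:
(-396 + (-166 - 1*41))*394 = (-396 + (-166 - 41))*394 = (-396 - 207)*394 = -603*394 = -237582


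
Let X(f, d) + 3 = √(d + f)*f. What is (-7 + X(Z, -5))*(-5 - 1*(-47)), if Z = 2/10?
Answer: -420 + 84*I*√30/25 ≈ -420.0 + 18.403*I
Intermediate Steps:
Z = ⅕ (Z = 2*(⅒) = ⅕ ≈ 0.20000)
X(f, d) = -3 + f*√(d + f) (X(f, d) = -3 + √(d + f)*f = -3 + f*√(d + f))
(-7 + X(Z, -5))*(-5 - 1*(-47)) = (-7 + (-3 + √(-5 + ⅕)/5))*(-5 - 1*(-47)) = (-7 + (-3 + √(-24/5)/5))*(-5 + 47) = (-7 + (-3 + (2*I*√30/5)/5))*42 = (-7 + (-3 + 2*I*√30/25))*42 = (-10 + 2*I*√30/25)*42 = -420 + 84*I*√30/25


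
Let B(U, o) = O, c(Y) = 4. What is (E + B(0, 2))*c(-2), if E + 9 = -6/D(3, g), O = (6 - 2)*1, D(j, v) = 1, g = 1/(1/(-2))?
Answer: -44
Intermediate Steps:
g = -2 (g = 1/(-1/2) = -2)
O = 4 (O = 4*1 = 4)
B(U, o) = 4
E = -15 (E = -9 - 6/1 = -9 - 6*1 = -9 - 6 = -15)
(E + B(0, 2))*c(-2) = (-15 + 4)*4 = -11*4 = -44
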